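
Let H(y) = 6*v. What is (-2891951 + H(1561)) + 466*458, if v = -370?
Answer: -2680743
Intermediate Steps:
H(y) = -2220 (H(y) = 6*(-370) = -2220)
(-2891951 + H(1561)) + 466*458 = (-2891951 - 2220) + 466*458 = -2894171 + 213428 = -2680743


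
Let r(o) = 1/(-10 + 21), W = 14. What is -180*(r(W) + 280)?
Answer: -554580/11 ≈ -50416.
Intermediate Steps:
r(o) = 1/11
-180*(r(W) + 280) = -180*(1/11 + 280) = -180*3081/11 = -554580/11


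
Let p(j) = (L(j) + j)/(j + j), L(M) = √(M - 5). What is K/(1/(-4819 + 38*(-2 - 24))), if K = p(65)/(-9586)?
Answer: 5807/19172 + 5807*√15/623090 ≈ 0.33898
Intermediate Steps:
L(M) = √(-5 + M)
p(j) = (j + √(-5 + j))/(2*j) (p(j) = (√(-5 + j) + j)/(j + j) = (j + √(-5 + j))/((2*j)) = (j + √(-5 + j))*(1/(2*j)) = (j + √(-5 + j))/(2*j))
K = -1/19172 - √15/623090 (K = ((½)*(65 + √(-5 + 65))/65)/(-9586) = ((½)*(1/65)*(65 + √60))*(-1/9586) = ((½)*(1/65)*(65 + 2*√15))*(-1/9586) = (½ + √15/65)*(-1/9586) = -1/19172 - √15/623090 ≈ -5.8375e-5)
K/(1/(-4819 + 38*(-2 - 24))) = (-1/19172 - √15/623090)/(1/(-4819 + 38*(-2 - 24))) = (-1/19172 - √15/623090)/(1/(-4819 + 38*(-26))) = (-1/19172 - √15/623090)/(1/(-4819 - 988)) = (-1/19172 - √15/623090)/(1/(-5807)) = (-1/19172 - √15/623090)/(-1/5807) = (-1/19172 - √15/623090)*(-5807) = 5807/19172 + 5807*√15/623090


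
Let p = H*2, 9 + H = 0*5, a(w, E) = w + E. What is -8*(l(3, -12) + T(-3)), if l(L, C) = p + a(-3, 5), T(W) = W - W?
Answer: 128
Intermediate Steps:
a(w, E) = E + w
H = -9 (H = -9 + 0*5 = -9 + 0 = -9)
T(W) = 0
p = -18 (p = -9*2 = -18)
l(L, C) = -16 (l(L, C) = -18 + (5 - 3) = -18 + 2 = -16)
-8*(l(3, -12) + T(-3)) = -8*(-16 + 0) = -8*(-16) = 128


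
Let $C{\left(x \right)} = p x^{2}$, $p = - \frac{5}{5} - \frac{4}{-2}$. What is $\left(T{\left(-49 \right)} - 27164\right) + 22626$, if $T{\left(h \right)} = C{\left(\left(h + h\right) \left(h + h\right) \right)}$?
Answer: $92232278$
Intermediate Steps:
$p = 1$ ($p = \left(-5\right) \frac{1}{5} - -2 = -1 + 2 = 1$)
$C{\left(x \right)} = x^{2}$ ($C{\left(x \right)} = 1 x^{2} = x^{2}$)
$T{\left(h \right)} = 16 h^{4}$ ($T{\left(h \right)} = \left(\left(h + h\right) \left(h + h\right)\right)^{2} = \left(2 h 2 h\right)^{2} = \left(4 h^{2}\right)^{2} = 16 h^{4}$)
$\left(T{\left(-49 \right)} - 27164\right) + 22626 = \left(16 \left(-49\right)^{4} - 27164\right) + 22626 = \left(16 \cdot 5764801 - 27164\right) + 22626 = \left(92236816 - 27164\right) + 22626 = 92209652 + 22626 = 92232278$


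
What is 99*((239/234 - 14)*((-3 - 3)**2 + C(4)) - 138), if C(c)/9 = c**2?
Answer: -3184236/13 ≈ -2.4494e+5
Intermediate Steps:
C(c) = 9*c**2
99*((239/234 - 14)*((-3 - 3)**2 + C(4)) - 138) = 99*((239/234 - 14)*((-3 - 3)**2 + 9*4**2) - 138) = 99*((239*(1/234) - 14)*((-6)**2 + 9*16) - 138) = 99*((239/234 - 14)*(36 + 144) - 138) = 99*(-3037/234*180 - 138) = 99*(-30370/13 - 138) = 99*(-32164/13) = -3184236/13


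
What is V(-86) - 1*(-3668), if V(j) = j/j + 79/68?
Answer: 249571/68 ≈ 3670.2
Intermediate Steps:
V(j) = 147/68 (V(j) = 1 + 79*(1/68) = 1 + 79/68 = 147/68)
V(-86) - 1*(-3668) = 147/68 - 1*(-3668) = 147/68 + 3668 = 249571/68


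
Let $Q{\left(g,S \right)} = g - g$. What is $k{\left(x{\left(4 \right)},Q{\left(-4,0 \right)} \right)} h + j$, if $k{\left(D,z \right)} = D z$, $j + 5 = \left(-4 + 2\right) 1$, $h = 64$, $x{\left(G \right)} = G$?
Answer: $-7$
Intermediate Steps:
$Q{\left(g,S \right)} = 0$
$j = -7$ ($j = -5 + \left(-4 + 2\right) 1 = -5 - 2 = -7$)
$k{\left(x{\left(4 \right)},Q{\left(-4,0 \right)} \right)} h + j = 4 \cdot 0 \cdot 64 - 7 = 0 \cdot 64 - 7 = 0 - 7 = -7$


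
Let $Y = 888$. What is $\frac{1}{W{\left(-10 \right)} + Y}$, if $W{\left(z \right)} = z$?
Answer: $\frac{1}{878} \approx 0.001139$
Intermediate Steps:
$\frac{1}{W{\left(-10 \right)} + Y} = \frac{1}{-10 + 888} = \frac{1}{878}$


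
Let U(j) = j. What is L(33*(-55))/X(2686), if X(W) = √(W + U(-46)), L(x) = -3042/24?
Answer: -169*√165/880 ≈ -2.4669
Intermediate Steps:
L(x) = -507/4 (L(x) = -3042*1/24 = -507/4)
X(W) = √(-46 + W) (X(W) = √(W - 46) = √(-46 + W))
L(33*(-55))/X(2686) = -507/(4*√(-46 + 2686)) = -507*√165/660/4 = -169*√165/880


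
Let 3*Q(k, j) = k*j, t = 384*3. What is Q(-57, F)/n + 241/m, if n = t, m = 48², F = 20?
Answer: -173/768 ≈ -0.22526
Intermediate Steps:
t = 1152
Q(k, j) = j*k/3 (Q(k, j) = (k*j)/3 = (j*k)/3 = j*k/3)
m = 2304
n = 1152
Q(-57, F)/n + 241/m = ((⅓)*20*(-57))/1152 + 241/2304 = -380*1/1152 + 241*(1/2304) = -95/288 + 241/2304 = -173/768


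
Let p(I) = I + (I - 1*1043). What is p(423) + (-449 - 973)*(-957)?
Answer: 1360657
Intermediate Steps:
p(I) = -1043 + 2*I (p(I) = I + (I - 1043) = I + (-1043 + I) = -1043 + 2*I)
p(423) + (-449 - 973)*(-957) = (-1043 + 2*423) + (-449 - 973)*(-957) = (-1043 + 846) - 1422*(-957) = -197 + 1360854 = 1360657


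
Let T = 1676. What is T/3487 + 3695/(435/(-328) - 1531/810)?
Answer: -1710856244516/1489852133 ≈ -1148.3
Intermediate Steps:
T/3487 + 3695/(435/(-328) - 1531/810) = 1676/3487 + 3695/(435/(-328) - 1531/810) = 1676*(1/3487) + 3695/(435*(-1/328) - 1531*1/810) = 1676/3487 + 3695/(-435/328 - 1531/810) = 1676/3487 + 3695/(-427259/132840) = 1676/3487 + 3695*(-132840/427259) = 1676/3487 - 490843800/427259 = -1710856244516/1489852133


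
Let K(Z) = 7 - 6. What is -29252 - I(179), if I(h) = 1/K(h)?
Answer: -29253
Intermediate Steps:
K(Z) = 1
I(h) = 1 (I(h) = 1/1 = 1)
-29252 - I(179) = -29252 - 1*1 = -29252 - 1 = -29253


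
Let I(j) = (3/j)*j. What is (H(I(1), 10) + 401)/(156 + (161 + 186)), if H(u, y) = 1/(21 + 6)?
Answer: 10828/13581 ≈ 0.79729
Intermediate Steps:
I(j) = 3
H(u, y) = 1/27
(H(I(1), 10) + 401)/(156 + (161 + 186)) = (1/27 + 401)/(156 + (161 + 186)) = 10828/(27*(156 + 347)) = (10828/27)/503 = (10828/27)*(1/503) = 10828/13581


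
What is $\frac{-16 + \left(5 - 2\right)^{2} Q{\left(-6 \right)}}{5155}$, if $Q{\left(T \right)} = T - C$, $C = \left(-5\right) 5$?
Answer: $\frac{31}{1031} \approx 0.030068$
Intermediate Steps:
$C = -25$
$Q{\left(T \right)} = 25 + T$ ($Q{\left(T \right)} = T - -25 = T + 25 = 25 + T$)
$\frac{-16 + \left(5 - 2\right)^{2} Q{\left(-6 \right)}}{5155} = \frac{-16 + \left(5 - 2\right)^{2} \left(25 - 6\right)}{5155} = \left(-16 + 3^{2} \cdot 19\right) \frac{1}{5155} = \left(-16 + 9 \cdot 19\right) \frac{1}{5155} = \left(-16 + 171\right) \frac{1}{5155} = 155 \cdot \frac{1}{5155} = \frac{31}{1031}$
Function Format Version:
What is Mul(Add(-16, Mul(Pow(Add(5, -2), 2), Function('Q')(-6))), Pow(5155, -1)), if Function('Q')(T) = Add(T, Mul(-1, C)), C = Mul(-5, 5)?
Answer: Rational(31, 1031) ≈ 0.030068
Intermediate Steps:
C = -25
Function('Q')(T) = Add(25, T) (Function('Q')(T) = Add(T, Mul(-1, -25)) = Add(T, 25) = Add(25, T))
Mul(Add(-16, Mul(Pow(Add(5, -2), 2), Function('Q')(-6))), Pow(5155, -1)) = Mul(Add(-16, Mul(Pow(Add(5, -2), 2), Add(25, -6))), Pow(5155, -1)) = Mul(Add(-16, Mul(Pow(3, 2), 19)), Rational(1, 5155)) = Mul(Add(-16, Mul(9, 19)), Rational(1, 5155)) = Mul(Add(-16, 171), Rational(1, 5155)) = Mul(155, Rational(1, 5155)) = Rational(31, 1031)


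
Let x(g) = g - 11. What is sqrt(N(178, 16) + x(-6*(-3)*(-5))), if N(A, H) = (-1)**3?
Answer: I*sqrt(102) ≈ 10.1*I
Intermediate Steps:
N(A, H) = -1
x(g) = -11 + g
sqrt(N(178, 16) + x(-6*(-3)*(-5))) = sqrt(-1 + (-11 - 6*(-3)*(-5))) = sqrt(-1 + (-11 + 18*(-5))) = sqrt(-1 + (-11 - 90)) = sqrt(-1 - 101) = sqrt(-102) = I*sqrt(102)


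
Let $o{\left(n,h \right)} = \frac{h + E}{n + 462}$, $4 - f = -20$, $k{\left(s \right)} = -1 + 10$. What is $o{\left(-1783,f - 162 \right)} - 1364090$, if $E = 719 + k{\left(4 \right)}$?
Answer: $- \frac{1801963480}{1321} \approx -1.3641 \cdot 10^{6}$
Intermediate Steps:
$k{\left(s \right)} = 9$
$E = 728$ ($E = 719 + 9 = 728$)
$f = 24$ ($f = 4 - -20 = 4 + 20 = 24$)
$o{\left(n,h \right)} = \frac{728 + h}{462 + n}$ ($o{\left(n,h \right)} = \frac{h + 728}{n + 462} = \frac{728 + h}{462 + n}$)
$o{\left(-1783,f - 162 \right)} - 1364090 = \frac{728 + \left(24 - 162\right)}{462 - 1783} - 1364090 = \frac{728 + \left(24 - 162\right)}{-1321} - 1364090 = - \frac{728 - 138}{1321} - 1364090 = \left(- \frac{1}{1321}\right) 590 - 1364090 = - \frac{590}{1321} - 1364090 = - \frac{1801963480}{1321}$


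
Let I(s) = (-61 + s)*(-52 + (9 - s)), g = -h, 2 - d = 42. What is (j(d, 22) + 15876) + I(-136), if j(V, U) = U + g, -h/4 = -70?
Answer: -2703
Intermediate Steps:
h = 280 (h = -4*(-70) = 280)
d = -40 (d = 2 - 1*42 = 2 - 42 = -40)
g = -280 (g = -1*280 = -280)
j(V, U) = -280 + U (j(V, U) = U - 280 = -280 + U)
I(s) = (-61 + s)*(-43 - s)
(j(d, 22) + 15876) + I(-136) = ((-280 + 22) + 15876) + (2623 - 1*(-136)² + 18*(-136)) = (-258 + 15876) + (2623 - 1*18496 - 2448) = 15618 + (2623 - 18496 - 2448) = 15618 - 18321 = -2703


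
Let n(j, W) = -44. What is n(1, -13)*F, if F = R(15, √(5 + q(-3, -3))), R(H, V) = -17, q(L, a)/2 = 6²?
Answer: 748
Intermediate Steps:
q(L, a) = 72 (q(L, a) = 2*6² = 2*36 = 72)
F = -17
n(1, -13)*F = -44*(-17) = 748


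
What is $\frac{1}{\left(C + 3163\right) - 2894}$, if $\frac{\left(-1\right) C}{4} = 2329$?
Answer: $- \frac{1}{9047} \approx -0.00011053$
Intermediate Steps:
$C = -9316$ ($C = \left(-4\right) 2329 = -9316$)
$\frac{1}{\left(C + 3163\right) - 2894} = \frac{1}{\left(-9316 + 3163\right) - 2894} = \frac{1}{-6153 - 2894} = \frac{1}{-9047} = - \frac{1}{9047}$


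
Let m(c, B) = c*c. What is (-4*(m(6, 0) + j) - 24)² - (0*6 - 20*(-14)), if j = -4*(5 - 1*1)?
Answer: 10536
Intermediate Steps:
m(c, B) = c²
j = -16 (j = -4*(5 - 1) = -4*4 = -16)
(-4*(m(6, 0) + j) - 24)² - (0*6 - 20*(-14)) = (-4*(6² - 16) - 24)² - (0*6 - 20*(-14)) = (-4*(36 - 16) - 24)² - (0 + 280) = (-4*20 - 24)² - 1*280 = (-80 - 24)² - 280 = (-104)² - 280 = 10816 - 280 = 10536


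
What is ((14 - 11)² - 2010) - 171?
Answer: -2172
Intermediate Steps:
((14 - 11)² - 2010) - 171 = (3² - 2010) - 171 = (9 - 2010) - 171 = -2001 - 171 = -2172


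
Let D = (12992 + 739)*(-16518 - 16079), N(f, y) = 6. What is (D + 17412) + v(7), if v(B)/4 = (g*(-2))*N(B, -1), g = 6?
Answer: -447572283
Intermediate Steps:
D = -447589407 (D = 13731*(-32597) = -447589407)
v(B) = -288 (v(B) = 4*((6*(-2))*6) = 4*(-12*6) = 4*(-72) = -288)
(D + 17412) + v(7) = (-447589407 + 17412) - 288 = -447571995 - 288 = -447572283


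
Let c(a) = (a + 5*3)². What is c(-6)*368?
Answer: 29808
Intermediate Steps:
c(a) = (15 + a)² (c(a) = (a + 15)² = (15 + a)²)
c(-6)*368 = (15 - 6)²*368 = 9²*368 = 81*368 = 29808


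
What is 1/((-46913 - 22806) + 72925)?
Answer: 1/3206 ≈ 0.00031192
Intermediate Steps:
1/((-46913 - 22806) + 72925) = 1/(-69719 + 72925) = 1/3206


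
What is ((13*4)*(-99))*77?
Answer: -396396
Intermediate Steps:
((13*4)*(-99))*77 = (52*(-99))*77 = -5148*77 = -396396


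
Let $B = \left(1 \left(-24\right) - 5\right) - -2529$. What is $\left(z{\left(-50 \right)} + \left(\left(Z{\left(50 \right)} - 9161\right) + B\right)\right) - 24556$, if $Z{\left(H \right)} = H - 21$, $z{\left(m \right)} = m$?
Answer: $-31238$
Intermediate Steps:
$Z{\left(H \right)} = -21 + H$
$B = 2500$ ($B = \left(-24 - 5\right) + 2529 = -29 + 2529 = 2500$)
$\left(z{\left(-50 \right)} + \left(\left(Z{\left(50 \right)} - 9161\right) + B\right)\right) - 24556 = \left(-50 + \left(\left(\left(-21 + 50\right) - 9161\right) + 2500\right)\right) - 24556 = \left(-50 + \left(\left(29 - 9161\right) + 2500\right)\right) - 24556 = \left(-50 + \left(-9132 + 2500\right)\right) - 24556 = \left(-50 - 6632\right) - 24556 = -6682 - 24556 = -31238$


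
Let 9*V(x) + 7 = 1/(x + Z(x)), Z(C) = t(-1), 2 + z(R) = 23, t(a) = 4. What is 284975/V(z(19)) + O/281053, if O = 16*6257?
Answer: -6006975094129/16301074 ≈ -3.6850e+5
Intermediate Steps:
z(R) = 21 (z(R) = -2 + 23 = 21)
Z(C) = 4
O = 100112
V(x) = -7/9 + 1/(9*(4 + x)) (V(x) = -7/9 + 1/(9*(x + 4)) = -7/9 + 1/(9*(4 + x)))
284975/V(z(19)) + O/281053 = 284975/(((-27 - 7*21)/(9*(4 + 21)))) + 100112/281053 = 284975/(((1/9)*(-27 - 147)/25)) + 100112*(1/281053) = 284975/(((1/9)*(1/25)*(-174))) + 100112/281053 = 284975/(-58/75) + 100112/281053 = 284975*(-75/58) + 100112/281053 = -21373125/58 + 100112/281053 = -6006975094129/16301074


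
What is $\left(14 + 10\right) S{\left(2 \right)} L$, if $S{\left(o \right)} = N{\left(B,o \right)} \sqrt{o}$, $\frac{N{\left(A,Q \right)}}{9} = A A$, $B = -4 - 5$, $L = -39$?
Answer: $- 682344 \sqrt{2} \approx -9.6498 \cdot 10^{5}$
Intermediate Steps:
$B = -9$
$N{\left(A,Q \right)} = 9 A^{2}$ ($N{\left(A,Q \right)} = 9 A A = 9 A^{2}$)
$S{\left(o \right)} = 729 \sqrt{o}$ ($S{\left(o \right)} = 9 \left(-9\right)^{2} \sqrt{o} = 9 \cdot 81 \sqrt{o} = 729 \sqrt{o}$)
$\left(14 + 10\right) S{\left(2 \right)} L = \left(14 + 10\right) 729 \sqrt{2} \left(-39\right) = 24 \cdot 729 \sqrt{2} \left(-39\right) = 17496 \sqrt{2} \left(-39\right) = - 682344 \sqrt{2}$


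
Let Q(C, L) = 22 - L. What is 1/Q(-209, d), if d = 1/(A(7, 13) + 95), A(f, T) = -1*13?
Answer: 82/1803 ≈ 0.045480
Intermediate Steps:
A(f, T) = -13
d = 1/82 (d = 1/(-13 + 95) = 1/82 ≈ 0.012195)
1/Q(-209, d) = 1/(22 - 1*1/82) = 1/(22 - 1/82) = 1/(1803/82) = 82/1803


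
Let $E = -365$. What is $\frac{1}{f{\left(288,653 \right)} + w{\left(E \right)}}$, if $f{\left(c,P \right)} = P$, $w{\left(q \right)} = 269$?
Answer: $\frac{1}{922} \approx 0.0010846$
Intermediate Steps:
$\frac{1}{f{\left(288,653 \right)} + w{\left(E \right)}} = \frac{1}{653 + 269} = \frac{1}{922}$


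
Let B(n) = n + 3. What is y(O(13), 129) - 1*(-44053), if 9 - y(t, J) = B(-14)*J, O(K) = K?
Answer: 45481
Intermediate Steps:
B(n) = 3 + n
y(t, J) = 9 + 11*J (y(t, J) = 9 - (3 - 14)*J = 9 - (-11)*J = 9 + 11*J)
y(O(13), 129) - 1*(-44053) = (9 + 11*129) - 1*(-44053) = (9 + 1419) + 44053 = 1428 + 44053 = 45481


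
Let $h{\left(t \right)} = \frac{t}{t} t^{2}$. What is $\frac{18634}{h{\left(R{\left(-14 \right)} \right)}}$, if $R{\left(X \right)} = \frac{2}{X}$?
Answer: $913066$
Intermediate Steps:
$h{\left(t \right)} = t^{2}$ ($h{\left(t \right)} = 1 t^{2} = t^{2}$)
$\frac{18634}{h{\left(R{\left(-14 \right)} \right)}} = \frac{18634}{\left(\frac{2}{-14}\right)^{2}} = \frac{18634}{\left(2 \left(- \frac{1}{14}\right)\right)^{2}} = \frac{18634}{\left(- \frac{1}{7}\right)^{2}} = 18634 \frac{1}{\frac{1}{49}} = 18634 \cdot 49 = 913066$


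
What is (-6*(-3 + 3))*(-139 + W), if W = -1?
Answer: 0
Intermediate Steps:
(-6*(-3 + 3))*(-139 + W) = (-6*(-3 + 3))*(-139 - 1) = -6*0*(-140) = 0*(-140) = 0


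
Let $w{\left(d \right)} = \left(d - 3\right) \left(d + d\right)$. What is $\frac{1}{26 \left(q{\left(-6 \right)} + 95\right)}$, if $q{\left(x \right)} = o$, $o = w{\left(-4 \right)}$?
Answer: $\frac{1}{3926} \approx 0.00025471$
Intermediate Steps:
$w{\left(d \right)} = 2 d \left(-3 + d\right)$ ($w{\left(d \right)} = \left(-3 + d\right) 2 d = 2 d \left(-3 + d\right)$)
$o = 56$ ($o = 2 \left(-4\right) \left(-3 - 4\right) = 2 \left(-4\right) \left(-7\right) = 56$)
$q{\left(x \right)} = 56$
$\frac{1}{26 \left(q{\left(-6 \right)} + 95\right)} = \frac{1}{26 \left(56 + 95\right)} = \frac{1}{26 \cdot 151} = \frac{1}{3926}$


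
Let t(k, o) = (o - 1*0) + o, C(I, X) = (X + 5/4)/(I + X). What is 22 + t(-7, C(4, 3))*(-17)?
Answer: 19/14 ≈ 1.3571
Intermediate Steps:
C(I, X) = (5/4 + X)/(I + X) (C(I, X) = (X + 5*(1/4))/(I + X) = (X + 5/4)/(I + X) = (5/4 + X)/(I + X))
t(k, o) = 2*o (t(k, o) = (o + 0) + o = o + o = 2*o)
22 + t(-7, C(4, 3))*(-17) = 22 + (2*((5/4 + 3)/(4 + 3)))*(-17) = 22 + (2*((17/4)/7))*(-17) = 22 + (2*((1/7)*(17/4)))*(-17) = 22 + (2*(17/28))*(-17) = 22 + (17/14)*(-17) = 22 - 289/14 = 19/14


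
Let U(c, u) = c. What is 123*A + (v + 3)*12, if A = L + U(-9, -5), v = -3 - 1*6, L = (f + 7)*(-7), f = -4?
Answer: -3762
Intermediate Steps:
L = -21 (L = (-4 + 7)*(-7) = 3*(-7) = -21)
v = -9 (v = -3 - 6 = -9)
A = -30 (A = -21 - 9 = -30)
123*A + (v + 3)*12 = 123*(-30) + (-9 + 3)*12 = -3690 - 6*12 = -3690 - 72 = -3762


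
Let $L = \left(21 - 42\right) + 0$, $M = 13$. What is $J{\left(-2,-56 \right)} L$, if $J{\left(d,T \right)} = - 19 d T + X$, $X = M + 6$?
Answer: $44289$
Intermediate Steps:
$X = 19$ ($X = 13 + 6 = 19$)
$L = -21$ ($L = -21 + 0 = -21$)
$J{\left(d,T \right)} = 19 - 19 T d$ ($J{\left(d,T \right)} = - 19 d T + 19 = - 19 T d + 19 = 19 - 19 T d$)
$J{\left(-2,-56 \right)} L = \left(19 - \left(-1064\right) \left(-2\right)\right) \left(-21\right) = \left(19 - 2128\right) \left(-21\right) = \left(-2109\right) \left(-21\right) = 44289$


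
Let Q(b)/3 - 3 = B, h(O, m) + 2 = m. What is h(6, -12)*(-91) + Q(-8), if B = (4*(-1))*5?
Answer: 1223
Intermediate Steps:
h(O, m) = -2 + m
B = -20 (B = -4*5 = -20)
Q(b) = -51 (Q(b) = 9 + 3*(-20) = 9 - 60 = -51)
h(6, -12)*(-91) + Q(-8) = (-2 - 12)*(-91) - 51 = -14*(-91) - 51 = 1274 - 51 = 1223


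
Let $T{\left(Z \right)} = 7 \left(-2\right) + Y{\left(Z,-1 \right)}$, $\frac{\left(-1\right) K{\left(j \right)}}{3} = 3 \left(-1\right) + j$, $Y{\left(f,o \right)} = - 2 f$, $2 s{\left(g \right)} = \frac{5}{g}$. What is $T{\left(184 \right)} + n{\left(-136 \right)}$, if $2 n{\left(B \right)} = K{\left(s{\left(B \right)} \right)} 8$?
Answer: $- \frac{23513}{68} \approx -345.78$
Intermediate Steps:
$s{\left(g \right)} = \frac{5}{2 g}$ ($s{\left(g \right)} = \frac{5 \frac{1}{g}}{2} = \frac{5}{2 g}$)
$K{\left(j \right)} = 9 - 3 j$ ($K{\left(j \right)} = - 3 \left(3 \left(-1\right) + j\right) = - 3 \left(-3 + j\right) = 9 - 3 j$)
$T{\left(Z \right)} = -14 - 2 Z$ ($T{\left(Z \right)} = 7 \left(-2\right) - 2 Z = -14 - 2 Z$)
$n{\left(B \right)} = 36 - \frac{30}{B}$ ($n{\left(B \right)} = \frac{\left(9 - 3 \frac{5}{2 B}\right) 8}{2} = \frac{\left(9 - \frac{15}{2 B}\right) 8}{2} = \frac{72 - \frac{60}{B}}{2} = 36 - \frac{30}{B}$)
$T{\left(184 \right)} + n{\left(-136 \right)} = \left(-14 - 368\right) + \left(36 - \frac{30}{-136}\right) = \left(-14 - 368\right) + \left(36 - - \frac{15}{68}\right) = -382 + \left(36 + \frac{15}{68}\right) = -382 + \frac{2463}{68} = - \frac{23513}{68}$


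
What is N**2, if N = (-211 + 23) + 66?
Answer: 14884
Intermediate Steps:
N = -122 (N = -188 + 66 = -122)
N**2 = (-122)**2 = 14884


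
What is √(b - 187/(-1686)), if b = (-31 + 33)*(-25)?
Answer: 19*I*√392838/1686 ≈ 7.0632*I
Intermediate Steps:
b = -50 (b = 2*(-25) = -50)
√(b - 187/(-1686)) = √(-50 - 187/(-1686)) = √(-50 - 187*(-1/1686)) = √(-50 + 187/1686) = √(-84113/1686) = 19*I*√392838/1686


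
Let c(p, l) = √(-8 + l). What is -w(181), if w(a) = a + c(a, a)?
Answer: -181 - √173 ≈ -194.15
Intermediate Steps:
w(a) = a + √(-8 + a)
-w(181) = -(181 + √(-8 + 181)) = -(181 + √173) = -181 - √173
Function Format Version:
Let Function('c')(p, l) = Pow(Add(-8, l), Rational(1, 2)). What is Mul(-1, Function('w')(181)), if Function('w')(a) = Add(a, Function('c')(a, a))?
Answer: Add(-181, Mul(-1, Pow(173, Rational(1, 2)))) ≈ -194.15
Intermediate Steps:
Function('w')(a) = Add(a, Pow(Add(-8, a), Rational(1, 2)))
Mul(-1, Function('w')(181)) = Mul(-1, Add(181, Pow(Add(-8, 181), Rational(1, 2)))) = Mul(-1, Add(181, Pow(173, Rational(1, 2)))) = Add(-181, Mul(-1, Pow(173, Rational(1, 2))))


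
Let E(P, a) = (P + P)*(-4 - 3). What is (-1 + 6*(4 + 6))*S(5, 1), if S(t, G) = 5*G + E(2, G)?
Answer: -1357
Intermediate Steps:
E(P, a) = -14*P (E(P, a) = (2*P)*(-7) = -14*P)
S(t, G) = -28 + 5*G (S(t, G) = 5*G - 14*2 = 5*G - 28 = -28 + 5*G)
(-1 + 6*(4 + 6))*S(5, 1) = (-1 + 6*(4 + 6))*(-28 + 5*1) = (-1 + 6*10)*(-28 + 5) = (-1 + 60)*(-23) = 59*(-23) = -1357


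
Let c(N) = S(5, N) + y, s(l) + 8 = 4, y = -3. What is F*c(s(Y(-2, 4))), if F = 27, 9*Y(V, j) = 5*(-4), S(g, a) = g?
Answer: 54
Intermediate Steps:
Y(V, j) = -20/9 (Y(V, j) = (5*(-4))/9 = (1/9)*(-20) = -20/9)
s(l) = -4 (s(l) = -8 + 4 = -4)
c(N) = 2 (c(N) = 5 - 3 = 2)
F*c(s(Y(-2, 4))) = 27*2 = 54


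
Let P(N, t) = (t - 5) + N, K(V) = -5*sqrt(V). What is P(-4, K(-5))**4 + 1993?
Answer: -36571 - 7920*I*sqrt(5) ≈ -36571.0 - 17710.0*I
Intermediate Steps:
P(N, t) = -5 + N + t (P(N, t) = (-5 + t) + N = -5 + N + t)
P(-4, K(-5))**4 + 1993 = (-5 - 4 - 5*I*sqrt(5))**4 + 1993 = (-9 - 5*I*sqrt(5))**4 + 1993 = 1993 + (-9 - 5*I*sqrt(5))**4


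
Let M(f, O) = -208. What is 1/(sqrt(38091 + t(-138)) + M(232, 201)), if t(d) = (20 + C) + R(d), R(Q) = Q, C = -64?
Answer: -208/5355 - sqrt(37909)/5355 ≈ -0.075201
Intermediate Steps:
t(d) = -44 + d (t(d) = (20 - 64) + d = -44 + d)
1/(sqrt(38091 + t(-138)) + M(232, 201)) = 1/(sqrt(38091 + (-44 - 138)) - 208) = 1/(sqrt(38091 - 182) - 208) = 1/(sqrt(37909) - 208) = 1/(-208 + sqrt(37909))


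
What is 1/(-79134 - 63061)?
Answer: -1/142195 ≈ -7.0326e-6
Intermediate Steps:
1/(-79134 - 63061) = 1/(-142195) = -1/142195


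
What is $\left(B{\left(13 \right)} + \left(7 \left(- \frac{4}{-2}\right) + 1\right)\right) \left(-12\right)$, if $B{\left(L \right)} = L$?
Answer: $-336$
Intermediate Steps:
$\left(B{\left(13 \right)} + \left(7 \left(- \frac{4}{-2}\right) + 1\right)\right) \left(-12\right) = \left(13 + \left(7 \left(- \frac{4}{-2}\right) + 1\right)\right) \left(-12\right) = \left(13 + \left(7 \left(\left(-4\right) \left(- \frac{1}{2}\right)\right) + 1\right)\right) \left(-12\right) = \left(13 + \left(7 \cdot 2 + 1\right)\right) \left(-12\right) = \left(13 + \left(14 + 1\right)\right) \left(-12\right) = \left(13 + 15\right) \left(-12\right) = 28 \left(-12\right) = -336$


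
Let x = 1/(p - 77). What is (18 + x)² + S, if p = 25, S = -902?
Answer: -1564783/2704 ≈ -578.69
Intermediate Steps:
x = -1/52 (x = 1/(25 - 77) = 1/(-52) = -1/52 ≈ -0.019231)
(18 + x)² + S = (18 - 1/52)² - 902 = (935/52)² - 902 = 874225/2704 - 902 = -1564783/2704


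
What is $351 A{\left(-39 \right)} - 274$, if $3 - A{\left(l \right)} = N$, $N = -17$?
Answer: $6746$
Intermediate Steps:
$A{\left(l \right)} = 20$ ($A{\left(l \right)} = 3 - -17 = 3 + 17 = 20$)
$351 A{\left(-39 \right)} - 274 = 351 \cdot 20 - 274 = 7020 - 274 = 6746$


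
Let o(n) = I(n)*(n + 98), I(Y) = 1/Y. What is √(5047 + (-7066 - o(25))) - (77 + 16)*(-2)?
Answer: 186 + 3*I*√5622/5 ≈ 186.0 + 44.988*I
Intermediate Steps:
o(n) = (98 + n)/n (o(n) = (n + 98)/n = (98 + n)/n)
√(5047 + (-7066 - o(25))) - (77 + 16)*(-2) = √(5047 + (-7066 - (98 + 25)/25)) - (77 + 16)*(-2) = √(5047 + (-7066 - 123/25)) - 93*(-2) = √(5047 + (-7066 - 1*123/25)) - 1*(-186) = √(5047 + (-7066 - 123/25)) + 186 = √(5047 - 176773/25) + 186 = √(-50598/25) + 186 = 3*I*√5622/5 + 186 = 186 + 3*I*√5622/5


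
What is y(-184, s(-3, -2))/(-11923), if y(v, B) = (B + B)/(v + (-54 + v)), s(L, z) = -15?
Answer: -15/2515753 ≈ -5.9624e-6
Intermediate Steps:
y(v, B) = 2*B/(-54 + 2*v) (y(v, B) = (2*B)/(-54 + 2*v) = 2*B/(-54 + 2*v))
y(-184, s(-3, -2))/(-11923) = -15/(-27 - 184)/(-11923) = -15/(-211)*(-1/11923) = -15*(-1/211)*(-1/11923) = (15/211)*(-1/11923) = -15/2515753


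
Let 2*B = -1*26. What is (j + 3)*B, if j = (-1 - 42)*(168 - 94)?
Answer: 41327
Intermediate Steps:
B = -13 (B = (-1*26)/2 = (½)*(-26) = -13)
j = -3182 (j = -43*74 = -3182)
(j + 3)*B = (-3182 + 3)*(-13) = -3179*(-13) = 41327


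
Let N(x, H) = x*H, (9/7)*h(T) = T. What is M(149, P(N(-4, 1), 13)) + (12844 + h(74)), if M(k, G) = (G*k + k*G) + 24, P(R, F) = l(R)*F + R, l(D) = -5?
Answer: -68728/9 ≈ -7636.4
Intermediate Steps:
h(T) = 7*T/9
N(x, H) = H*x
P(R, F) = R - 5*F (P(R, F) = -5*F + R = R - 5*F)
M(k, G) = 24 + 2*G*k (M(k, G) = (G*k + G*k) + 24 = 2*G*k + 24 = 24 + 2*G*k)
M(149, P(N(-4, 1), 13)) + (12844 + h(74)) = (24 + 2*(1*(-4) - 5*13)*149) + (12844 + (7/9)*74) = (24 + 2*(-4 - 65)*149) + (12844 + 518/9) = (24 + 2*(-69)*149) + 116114/9 = (24 - 20562) + 116114/9 = -20538 + 116114/9 = -68728/9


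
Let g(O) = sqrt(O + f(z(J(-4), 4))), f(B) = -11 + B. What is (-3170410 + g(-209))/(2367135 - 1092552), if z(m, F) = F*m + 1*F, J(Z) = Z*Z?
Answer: -3170410/1274583 + 2*I*sqrt(38)/1274583 ≈ -2.4874 + 9.6728e-6*I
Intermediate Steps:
J(Z) = Z**2
z(m, F) = F + F*m (z(m, F) = F*m + F = F + F*m)
g(O) = sqrt(57 + O) (g(O) = sqrt(O + (-11 + 4*(1 + (-4)**2))) = sqrt(O + (-11 + 4*(1 + 16))) = sqrt(O + (-11 + 4*17)) = sqrt(O + (-11 + 68)) = sqrt(O + 57) = sqrt(57 + O))
(-3170410 + g(-209))/(2367135 - 1092552) = (-3170410 + sqrt(57 - 209))/(2367135 - 1092552) = (-3170410 + sqrt(-152))/1274583 = (-3170410 + 2*I*sqrt(38))*(1/1274583) = -3170410/1274583 + 2*I*sqrt(38)/1274583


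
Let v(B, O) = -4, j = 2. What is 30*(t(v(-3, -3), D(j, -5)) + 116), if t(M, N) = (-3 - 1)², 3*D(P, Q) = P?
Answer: 3960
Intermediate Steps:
D(P, Q) = P/3
t(M, N) = 16 (t(M, N) = (-4)² = 16)
30*(t(v(-3, -3), D(j, -5)) + 116) = 30*(16 + 116) = 30*132 = 3960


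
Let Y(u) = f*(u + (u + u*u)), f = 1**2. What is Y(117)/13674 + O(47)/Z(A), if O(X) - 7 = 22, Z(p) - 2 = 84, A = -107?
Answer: 3089/2279 ≈ 1.3554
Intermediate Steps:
Z(p) = 86 (Z(p) = 2 + 84 = 86)
O(X) = 29 (O(X) = 7 + 22 = 29)
f = 1
Y(u) = u**2 + 2*u (Y(u) = 1*(u + (u + u*u)) = 1*(u + (u + u**2)) = 1*(u**2 + 2*u) = u**2 + 2*u)
Y(117)/13674 + O(47)/Z(A) = (117*(2 + 117))/13674 + 29/86 = (117*119)*(1/13674) + 29*(1/86) = 13923*(1/13674) + 29/86 = 4641/4558 + 29/86 = 3089/2279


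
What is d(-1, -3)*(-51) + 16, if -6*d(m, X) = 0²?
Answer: 16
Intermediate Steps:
d(m, X) = 0 (d(m, X) = -⅙*0² = -⅙*0 = 0)
d(-1, -3)*(-51) + 16 = 0*(-51) + 16 = 0 + 16 = 16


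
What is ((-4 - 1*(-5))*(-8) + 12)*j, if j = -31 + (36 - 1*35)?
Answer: -120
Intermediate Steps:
j = -30 (j = -31 + (36 - 35) = -31 + 1 = -30)
((-4 - 1*(-5))*(-8) + 12)*j = ((-4 - 1*(-5))*(-8) + 12)*(-30) = ((-4 + 5)*(-8) + 12)*(-30) = (1*(-8) + 12)*(-30) = (-8 + 12)*(-30) = 4*(-30) = -120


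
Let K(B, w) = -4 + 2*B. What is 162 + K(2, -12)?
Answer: 162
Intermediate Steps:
162 + K(2, -12) = 162 + (-4 + 2*2) = 162 + (-4 + 4) = 162 + 0 = 162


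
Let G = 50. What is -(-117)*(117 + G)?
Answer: 19539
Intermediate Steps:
-(-117)*(117 + G) = -(-117)*(117 + 50) = -(-117)*167 = -1*(-19539) = 19539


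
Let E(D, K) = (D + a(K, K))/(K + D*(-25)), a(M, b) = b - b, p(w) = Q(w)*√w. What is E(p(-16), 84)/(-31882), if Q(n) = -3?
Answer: 25/21488468 + 7*I/21488468 ≈ 1.1634e-6 + 3.2576e-7*I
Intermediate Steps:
p(w) = -3*√w
a(M, b) = 0
E(D, K) = D/(K - 25*D) (E(D, K) = (D + 0)/(K + D*(-25)) = D/(K - 25*D))
E(p(-16), 84)/(-31882) = -(-12*I)/(-1*84 + 25*(-12*I))/(-31882) = -(-12*I)/(-84 + 25*(-12*I))*(-1/31882) = -(-12*I)/(-84 - 300*I)*(-1/31882) = -(-12*I)*(-84 + 300*I)/97056*(-1/31882) = (I*(-84 + 300*I)/8088)*(-1/31882) = -I*(-84 + 300*I)/257861616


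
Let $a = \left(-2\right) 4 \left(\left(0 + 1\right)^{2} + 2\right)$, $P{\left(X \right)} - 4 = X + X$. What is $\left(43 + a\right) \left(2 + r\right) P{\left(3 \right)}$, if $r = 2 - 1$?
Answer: $570$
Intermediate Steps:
$r = 1$ ($r = 2 - 1 = 1$)
$P{\left(X \right)} = 4 + 2 X$ ($P{\left(X \right)} = 4 + \left(X + X\right) = 4 + 2 X$)
$a = -24$ ($a = - 8 \left(1^{2} + 2\right) = - 8 \left(1 + 2\right) = \left(-8\right) 3 = -24$)
$\left(43 + a\right) \left(2 + r\right) P{\left(3 \right)} = \left(43 - 24\right) \left(2 + 1\right) \left(4 + 2 \cdot 3\right) = 19 \cdot 3 \left(4 + 6\right) = 19 \cdot 3 \cdot 10 = 19 \cdot 30 = 570$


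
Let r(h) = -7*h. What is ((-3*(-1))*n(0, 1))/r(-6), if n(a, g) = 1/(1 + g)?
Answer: 1/28 ≈ 0.035714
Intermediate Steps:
((-3*(-1))*n(0, 1))/r(-6) = ((-3*(-1))/(1 + 1))/((-7*(-6))) = (3/2)/42 = (3*(1/2))*(1/42) = (3/2)*(1/42) = 1/28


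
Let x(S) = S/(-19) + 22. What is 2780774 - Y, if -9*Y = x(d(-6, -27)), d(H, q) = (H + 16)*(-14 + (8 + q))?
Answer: 475513102/171 ≈ 2.7808e+6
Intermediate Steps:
d(H, q) = (-6 + q)*(16 + H) (d(H, q) = (16 + H)*(-6 + q) = (-6 + q)*(16 + H))
x(S) = 22 - S/19 (x(S) = S*(-1/19) + 22 = -S/19 + 22 = 22 - S/19)
Y = -748/171 (Y = -(22 - (-96 - 6*(-6) + 16*(-27) - 6*(-27))/19)/9 = -(22 - (-96 + 36 - 432 + 162)/19)/9 = -(22 - 1/19*(-330))/9 = -(22 + 330/19)/9 = -⅑*748/19 = -748/171 ≈ -4.3743)
2780774 - Y = 2780774 - 1*(-748/171) = 2780774 + 748/171 = 475513102/171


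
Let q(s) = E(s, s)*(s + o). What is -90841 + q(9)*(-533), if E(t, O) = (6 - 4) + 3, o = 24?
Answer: -178786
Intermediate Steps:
E(t, O) = 5 (E(t, O) = 2 + 3 = 5)
q(s) = 120 + 5*s (q(s) = 5*(s + 24) = 5*(24 + s) = 120 + 5*s)
-90841 + q(9)*(-533) = -90841 + (120 + 5*9)*(-533) = -90841 + (120 + 45)*(-533) = -90841 + 165*(-533) = -90841 - 87945 = -178786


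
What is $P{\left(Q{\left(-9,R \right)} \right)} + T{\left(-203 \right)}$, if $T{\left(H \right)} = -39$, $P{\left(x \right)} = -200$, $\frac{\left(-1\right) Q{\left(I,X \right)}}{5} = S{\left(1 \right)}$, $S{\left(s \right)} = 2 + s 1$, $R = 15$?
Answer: $-239$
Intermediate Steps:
$S{\left(s \right)} = 2 + s$
$Q{\left(I,X \right)} = -15$ ($Q{\left(I,X \right)} = - 5 \left(2 + 1\right) = \left(-5\right) 3 = -15$)
$P{\left(Q{\left(-9,R \right)} \right)} + T{\left(-203 \right)} = -200 - 39 = -239$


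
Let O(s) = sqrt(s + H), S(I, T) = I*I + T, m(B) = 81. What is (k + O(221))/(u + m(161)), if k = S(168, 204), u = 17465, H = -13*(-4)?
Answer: 14214/8773 + sqrt(273)/17546 ≈ 1.6211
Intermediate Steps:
H = 52
S(I, T) = T + I**2 (S(I, T) = I**2 + T = T + I**2)
O(s) = sqrt(52 + s) (O(s) = sqrt(s + 52) = sqrt(52 + s))
k = 28428 (k = 204 + 168**2 = 204 + 28224 = 28428)
(k + O(221))/(u + m(161)) = (28428 + sqrt(52 + 221))/(17465 + 81) = (28428 + sqrt(273))/17546 = (28428 + sqrt(273))*(1/17546) = 14214/8773 + sqrt(273)/17546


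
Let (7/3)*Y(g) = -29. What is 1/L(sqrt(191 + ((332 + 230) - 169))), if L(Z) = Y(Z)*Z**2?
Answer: -7/50808 ≈ -0.00013777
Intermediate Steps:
Y(g) = -87/7 (Y(g) = (3/7)*(-29) = -87/7)
L(Z) = -87*Z**2/7
1/L(sqrt(191 + ((332 + 230) - 169))) = 1/(-(1914/7 + 87*(332 + 230)/7)) = 1/(-87*(sqrt(191 + (562 - 169)))**2/7) = 1/(-87*(sqrt(191 + 393))**2/7) = 1/(-87*(sqrt(584))**2/7) = 1/(-87*(2*sqrt(146))**2/7) = 1/(-87/7*584) = 1/(-50808/7) = -7/50808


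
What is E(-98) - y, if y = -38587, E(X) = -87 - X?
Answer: 38598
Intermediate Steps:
E(-98) - y = (-87 - 1*(-98)) - 1*(-38587) = (-87 + 98) + 38587 = 11 + 38587 = 38598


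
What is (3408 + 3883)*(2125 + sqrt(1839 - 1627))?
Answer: 15493375 + 14582*sqrt(53) ≈ 1.5600e+7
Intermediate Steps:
(3408 + 3883)*(2125 + sqrt(1839 - 1627)) = 7291*(2125 + sqrt(212)) = 7291*(2125 + 2*sqrt(53)) = 15493375 + 14582*sqrt(53)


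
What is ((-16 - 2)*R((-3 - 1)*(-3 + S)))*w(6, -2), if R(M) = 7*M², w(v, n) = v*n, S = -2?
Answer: 604800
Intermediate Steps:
w(v, n) = n*v
((-16 - 2)*R((-3 - 1)*(-3 + S)))*w(6, -2) = ((-16 - 2)*(7*((-3 - 1)*(-3 - 2))²))*(-2*6) = -126*(-4*(-5))²*(-12) = -126*20²*(-12) = -126*400*(-12) = -18*2800*(-12) = -50400*(-12) = 604800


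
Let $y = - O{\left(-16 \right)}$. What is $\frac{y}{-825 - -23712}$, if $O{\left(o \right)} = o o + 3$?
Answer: $- \frac{259}{22887} \approx -0.011316$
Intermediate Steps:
$O{\left(o \right)} = 3 + o^{2}$ ($O{\left(o \right)} = o^{2} + 3 = 3 + o^{2}$)
$y = -259$ ($y = - (3 + \left(-16\right)^{2}) = - (3 + 256) = \left(-1\right) 259 = -259$)
$\frac{y}{-825 - -23712} = - \frac{259}{-825 - -23712} = - \frac{259}{-825 + 23712} = - \frac{259}{22887}$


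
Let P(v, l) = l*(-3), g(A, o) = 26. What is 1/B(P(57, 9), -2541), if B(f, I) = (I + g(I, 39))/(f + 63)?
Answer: -36/2515 ≈ -0.014314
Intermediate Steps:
P(v, l) = -3*l
B(f, I) = (26 + I)/(63 + f) (B(f, I) = (I + 26)/(f + 63) = (26 + I)/(63 + f))
1/B(P(57, 9), -2541) = 1/((26 - 2541)/(63 - 3*9)) = 1/(-2515/(63 - 27)) = 1/(-2515/36) = -36/2515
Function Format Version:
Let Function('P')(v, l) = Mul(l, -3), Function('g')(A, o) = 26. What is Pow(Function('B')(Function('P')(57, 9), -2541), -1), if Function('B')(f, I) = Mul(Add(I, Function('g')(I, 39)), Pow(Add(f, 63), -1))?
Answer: Rational(-36, 2515) ≈ -0.014314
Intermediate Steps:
Function('P')(v, l) = Mul(-3, l)
Function('B')(f, I) = Mul(Pow(Add(63, f), -1), Add(26, I)) (Function('B')(f, I) = Mul(Add(I, 26), Pow(Add(f, 63), -1)) = Mul(Add(26, I), Pow(Add(63, f), -1)) = Mul(Pow(Add(63, f), -1), Add(26, I)))
Pow(Function('B')(Function('P')(57, 9), -2541), -1) = Pow(Mul(Pow(Add(63, Mul(-3, 9)), -1), Add(26, -2541)), -1) = Pow(Mul(Pow(Add(63, -27), -1), -2515), -1) = Pow(Mul(Pow(36, -1), -2515), -1) = Pow(Mul(Rational(1, 36), -2515), -1) = Pow(Rational(-2515, 36), -1) = Rational(-36, 2515)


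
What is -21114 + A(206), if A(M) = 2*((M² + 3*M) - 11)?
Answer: 64972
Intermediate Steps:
A(M) = -22 + 2*M² + 6*M (A(M) = 2*(-11 + M² + 3*M) = -22 + 2*M² + 6*M)
-21114 + A(206) = -21114 + (-22 + 2*206² + 6*206) = -21114 + (-22 + 2*42436 + 1236) = -21114 + (-22 + 84872 + 1236) = -21114 + 86086 = 64972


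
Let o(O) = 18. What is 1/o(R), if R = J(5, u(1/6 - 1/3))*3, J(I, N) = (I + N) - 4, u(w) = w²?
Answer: 1/18 ≈ 0.055556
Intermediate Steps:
J(I, N) = -4 + I + N
R = 37/12 (R = (-4 + 5 + (1/6 - 1/3)²)*3 = (-4 + 5 + (1*(⅙) - 1*⅓)²)*3 = (-4 + 5 + (⅙ - ⅓)²)*3 = (-4 + 5 + (-⅙)²)*3 = (-4 + 5 + 1/36)*3 = (37/36)*3 = 37/12 ≈ 3.0833)
1/o(R) = 1/18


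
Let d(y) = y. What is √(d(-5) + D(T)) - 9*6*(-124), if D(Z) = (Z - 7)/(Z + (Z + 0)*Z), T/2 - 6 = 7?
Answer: 6696 + I*√272298/234 ≈ 6696.0 + 2.23*I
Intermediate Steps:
T = 26 (T = 12 + 2*7 = 12 + 14 = 26)
D(Z) = (-7 + Z)/(Z + Z²) (D(Z) = (-7 + Z)/(Z + Z*Z) = (-7 + Z)/(Z + Z²))
√(d(-5) + D(T)) - 9*6*(-124) = √(-5 + (-7 + 26)/(26*(1 + 26))) - 9*6*(-124) = √(-5 + (1/26)*19/27) - 54*(-124) = √(-5 + (1/26)*(1/27)*19) + 6696 = √(-5 + 19/702) + 6696 = √(-3491/702) + 6696 = I*√272298/234 + 6696 = 6696 + I*√272298/234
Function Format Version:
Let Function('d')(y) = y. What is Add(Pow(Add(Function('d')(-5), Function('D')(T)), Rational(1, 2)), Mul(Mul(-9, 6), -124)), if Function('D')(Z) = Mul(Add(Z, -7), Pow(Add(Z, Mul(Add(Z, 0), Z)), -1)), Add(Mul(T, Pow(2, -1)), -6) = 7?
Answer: Add(6696, Mul(Rational(1, 234), I, Pow(272298, Rational(1, 2)))) ≈ Add(6696.0, Mul(2.2300, I))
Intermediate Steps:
T = 26 (T = Add(12, Mul(2, 7)) = Add(12, 14) = 26)
Function('D')(Z) = Mul(Pow(Add(Z, Pow(Z, 2)), -1), Add(-7, Z)) (Function('D')(Z) = Mul(Add(-7, Z), Pow(Add(Z, Mul(Z, Z)), -1)) = Mul(Add(-7, Z), Pow(Add(Z, Pow(Z, 2)), -1)) = Mul(Pow(Add(Z, Pow(Z, 2)), -1), Add(-7, Z)))
Add(Pow(Add(Function('d')(-5), Function('D')(T)), Rational(1, 2)), Mul(Mul(-9, 6), -124)) = Add(Pow(Add(-5, Mul(Pow(26, -1), Pow(Add(1, 26), -1), Add(-7, 26))), Rational(1, 2)), Mul(Mul(-9, 6), -124)) = Add(Pow(Add(-5, Mul(Rational(1, 26), Pow(27, -1), 19)), Rational(1, 2)), Mul(-54, -124)) = Add(Pow(Add(-5, Mul(Rational(1, 26), Rational(1, 27), 19)), Rational(1, 2)), 6696) = Add(Pow(Add(-5, Rational(19, 702)), Rational(1, 2)), 6696) = Add(Pow(Rational(-3491, 702), Rational(1, 2)), 6696) = Add(Mul(Rational(1, 234), I, Pow(272298, Rational(1, 2))), 6696) = Add(6696, Mul(Rational(1, 234), I, Pow(272298, Rational(1, 2))))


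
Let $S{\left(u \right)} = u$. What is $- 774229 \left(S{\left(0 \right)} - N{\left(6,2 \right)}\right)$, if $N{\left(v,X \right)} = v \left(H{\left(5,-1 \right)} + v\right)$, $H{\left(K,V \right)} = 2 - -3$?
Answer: $51099114$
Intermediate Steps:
$H{\left(K,V \right)} = 5$ ($H{\left(K,V \right)} = 2 + 3 = 5$)
$N{\left(v,X \right)} = v \left(5 + v\right)$
$- 774229 \left(S{\left(0 \right)} - N{\left(6,2 \right)}\right) = - 774229 \left(0 - 6 \left(5 + 6\right)\right) = - 774229 \left(0 - 6 \cdot 11\right) = - 774229 \left(0 - 66\right) = \left(-774229\right) \left(-66\right) = 51099114$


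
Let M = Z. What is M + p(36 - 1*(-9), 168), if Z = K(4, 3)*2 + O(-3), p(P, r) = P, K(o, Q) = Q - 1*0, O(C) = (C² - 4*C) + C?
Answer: 69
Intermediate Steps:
O(C) = C² - 3*C
K(o, Q) = Q (K(o, Q) = Q + 0 = Q)
Z = 24 (Z = 3*2 - 3*(-3 - 3) = 6 - 3*(-6) = 6 + 18 = 24)
M = 24
M + p(36 - 1*(-9), 168) = 24 + (36 - 1*(-9)) = 24 + (36 + 9) = 24 + 45 = 69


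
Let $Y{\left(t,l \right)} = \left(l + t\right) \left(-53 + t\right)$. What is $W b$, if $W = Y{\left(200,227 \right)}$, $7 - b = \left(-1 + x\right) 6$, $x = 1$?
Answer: $439383$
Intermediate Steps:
$Y{\left(t,l \right)} = \left(-53 + t\right) \left(l + t\right)$
$b = 7$ ($b = 7 - \left(-1 + 1\right) 6 = 7 - 0 \cdot 6 = 7 - 0 = 7 + 0 = 7$)
$W = 62769$ ($W = 200^{2} - 12031 - 10600 + 227 \cdot 200 = 40000 - 12031 - 10600 + 45400 = 62769$)
$W b = 62769 \cdot 7 = 439383$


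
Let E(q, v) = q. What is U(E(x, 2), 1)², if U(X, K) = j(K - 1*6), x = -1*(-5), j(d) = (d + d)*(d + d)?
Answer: 10000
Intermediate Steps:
j(d) = 4*d² (j(d) = (2*d)*(2*d) = 4*d²)
x = 5
U(X, K) = 4*(-6 + K)² (U(X, K) = 4*(K - 1*6)² = 4*(K - 6)² = 4*(-6 + K)²)
U(E(x, 2), 1)² = (4*(-6 + 1)²)² = (4*(-5)²)² = (4*25)² = 100² = 10000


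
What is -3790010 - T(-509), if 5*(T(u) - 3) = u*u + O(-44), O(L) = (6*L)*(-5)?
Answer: -19210466/5 ≈ -3.8421e+6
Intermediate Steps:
O(L) = -30*L
T(u) = 267 + u**2/5 (T(u) = 3 + (u*u - 30*(-44))/5 = 3 + (u**2 + 1320)/5 = 3 + (1320 + u**2)/5 = 3 + (264 + u**2/5) = 267 + u**2/5)
-3790010 - T(-509) = -3790010 - (267 + (1/5)*(-509)**2) = -3790010 - (267 + (1/5)*259081) = -3790010 - (267 + 259081/5) = -3790010 - 1*260416/5 = -3790010 - 260416/5 = -19210466/5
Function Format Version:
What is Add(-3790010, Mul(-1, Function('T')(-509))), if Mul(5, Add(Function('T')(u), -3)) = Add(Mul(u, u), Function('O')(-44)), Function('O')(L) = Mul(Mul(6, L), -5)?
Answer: Rational(-19210466, 5) ≈ -3.8421e+6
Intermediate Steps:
Function('O')(L) = Mul(-30, L)
Function('T')(u) = Add(267, Mul(Rational(1, 5), Pow(u, 2))) (Function('T')(u) = Add(3, Mul(Rational(1, 5), Add(Mul(u, u), Mul(-30, -44)))) = Add(3, Mul(Rational(1, 5), Add(Pow(u, 2), 1320))) = Add(3, Mul(Rational(1, 5), Add(1320, Pow(u, 2)))) = Add(3, Add(264, Mul(Rational(1, 5), Pow(u, 2)))) = Add(267, Mul(Rational(1, 5), Pow(u, 2))))
Add(-3790010, Mul(-1, Function('T')(-509))) = Add(-3790010, Mul(-1, Add(267, Mul(Rational(1, 5), Pow(-509, 2))))) = Add(-3790010, Mul(-1, Add(267, Mul(Rational(1, 5), 259081)))) = Add(-3790010, Mul(-1, Add(267, Rational(259081, 5)))) = Add(-3790010, Mul(-1, Rational(260416, 5))) = Add(-3790010, Rational(-260416, 5)) = Rational(-19210466, 5)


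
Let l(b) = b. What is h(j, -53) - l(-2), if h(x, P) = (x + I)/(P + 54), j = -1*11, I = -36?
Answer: -45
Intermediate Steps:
j = -11
h(x, P) = (-36 + x)/(54 + P) (h(x, P) = (x - 36)/(P + 54) = (-36 + x)/(54 + P))
h(j, -53) - l(-2) = (-36 - 11)/(54 - 53) - 1*(-2) = -47/1 + 2 = 1*(-47) + 2 = -47 + 2 = -45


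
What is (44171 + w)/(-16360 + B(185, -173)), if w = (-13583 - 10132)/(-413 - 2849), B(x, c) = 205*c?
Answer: -144109517/169053150 ≈ -0.85245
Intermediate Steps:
w = 23715/3262 (w = -23715/(-3262) = -23715*(-1/3262) = 23715/3262 ≈ 7.2701)
(44171 + w)/(-16360 + B(185, -173)) = (44171 + 23715/3262)/(-16360 + 205*(-173)) = 144109517/(3262*(-16360 - 35465)) = (144109517/3262)/(-51825) = (144109517/3262)*(-1/51825) = -144109517/169053150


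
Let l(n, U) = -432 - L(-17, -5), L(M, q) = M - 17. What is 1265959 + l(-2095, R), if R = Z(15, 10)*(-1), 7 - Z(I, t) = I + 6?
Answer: 1265561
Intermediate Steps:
L(M, q) = -17 + M
Z(I, t) = 1 - I (Z(I, t) = 7 - (I + 6) = 7 - (6 + I) = 7 + (-6 - I) = 1 - I)
R = 14 (R = (1 - 1*15)*(-1) = (1 - 15)*(-1) = -14*(-1) = 14)
l(n, U) = -398 (l(n, U) = -432 - (-17 - 17) = -432 - 1*(-34) = -432 + 34 = -398)
1265959 + l(-2095, R) = 1265959 - 398 = 1265561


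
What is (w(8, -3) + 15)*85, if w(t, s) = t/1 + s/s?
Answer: 2040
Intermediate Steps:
w(t, s) = 1 + t (w(t, s) = t*1 + 1 = t + 1 = 1 + t)
(w(8, -3) + 15)*85 = ((1 + 8) + 15)*85 = (9 + 15)*85 = 24*85 = 2040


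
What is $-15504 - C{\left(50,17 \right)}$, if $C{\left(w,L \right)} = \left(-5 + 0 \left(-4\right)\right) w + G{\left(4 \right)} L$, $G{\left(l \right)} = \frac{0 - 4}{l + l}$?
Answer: $- \frac{30491}{2} \approx -15246.0$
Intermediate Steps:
$G{\left(l \right)} = - \frac{2}{l}$ ($G{\left(l \right)} = - \frac{4}{2 l} = - 4 \frac{1}{2 l} = - \frac{2}{l}$)
$C{\left(w,L \right)} = - 5 w - \frac{L}{2}$ ($C{\left(w,L \right)} = \left(-5 + 0 \left(-4\right)\right) w + - \frac{2}{4} L = \left(-5 + 0\right) w + \left(-2\right) \frac{1}{4} L = - 5 w - \frac{L}{2}$)
$-15504 - C{\left(50,17 \right)} = -15504 - \left(\left(-5\right) 50 - \frac{17}{2}\right) = -15504 - \left(-250 - \frac{17}{2}\right) = -15504 - - \frac{517}{2} = -15504 + \frac{517}{2} = - \frac{30491}{2}$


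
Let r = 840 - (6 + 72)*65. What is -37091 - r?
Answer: -32861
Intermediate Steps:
r = -4230 (r = 840 - 78*65 = 840 - 1*5070 = 840 - 5070 = -4230)
-37091 - r = -37091 - 1*(-4230) = -37091 + 4230 = -32861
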